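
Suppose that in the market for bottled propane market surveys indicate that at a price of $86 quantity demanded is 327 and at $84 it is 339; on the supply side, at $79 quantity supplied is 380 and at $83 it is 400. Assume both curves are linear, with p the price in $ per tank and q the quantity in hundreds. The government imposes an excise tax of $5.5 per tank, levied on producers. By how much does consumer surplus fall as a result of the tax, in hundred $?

Consumer surplus falls by $918.75 hundred.

Demand slope: (339 − 327)/(84 − 86) = -6, so qd = 843 − 6p.
Supply slope: (400 − 380)/(83 − 79) = 5, so qs = 5p − 15.
Before the tax: set 843 − 6p = 5p − 15 → p* = $78, q* = 375.
With the tax collected from producers, supply shifts: qs = 5(p − 5.5) − 15.
New equilibrium: buyers pay $80.5, producers receive $75, q = 360. (Wedge: pb − ps = 5.5.)
ΔCS is the trapezoid between Q = 360 and Q = 375 of height $2.5: ½ · (375 + 360) · 2.5 = $918.75.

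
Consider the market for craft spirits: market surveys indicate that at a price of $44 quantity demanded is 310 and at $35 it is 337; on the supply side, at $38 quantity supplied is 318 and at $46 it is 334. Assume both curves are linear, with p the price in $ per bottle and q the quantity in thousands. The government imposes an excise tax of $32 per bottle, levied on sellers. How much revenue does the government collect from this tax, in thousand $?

Demand slope: (337 − 310)/(35 − 44) = -3, so qd = 442 − 3p.
Supply slope: (334 − 318)/(46 − 38) = 2, so qs = 2p + 242.
Before the tax: set 442 − 3p = 2p + 242 → p* = $40, q* = 322.
With the tax collected from sellers, supply shifts: qs = 2(p − 32) + 242.
Solving gives q = 283.6 with buyers paying $52.8 and sellers receiving $20.8 (the $32 wedge).
Revenue = t · Q = 32 · 283.6 = $9075.2.

Tax revenue = $9075.2 thousand.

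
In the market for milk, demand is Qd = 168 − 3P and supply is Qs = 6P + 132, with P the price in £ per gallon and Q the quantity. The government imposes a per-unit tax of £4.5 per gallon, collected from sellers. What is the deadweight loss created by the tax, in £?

Before the tax: set 168 − 3P = 6P + 132 → P* = £4, Q* = 156.
With the tax collected from sellers, supply shifts: Qs = 6(P − 4.5) + 132.
New equilibrium: buyers pay £7, sellers receive £2.5, Q = 147. (Wedge: Pb − Ps = 4.5.)
Quantity falls by |ΔQ| = |156 − 147| = 9.
DWL = ½ · t · |ΔQ| = ½ · 4.5 · 9 = £20.25.

Deadweight loss = £20.25.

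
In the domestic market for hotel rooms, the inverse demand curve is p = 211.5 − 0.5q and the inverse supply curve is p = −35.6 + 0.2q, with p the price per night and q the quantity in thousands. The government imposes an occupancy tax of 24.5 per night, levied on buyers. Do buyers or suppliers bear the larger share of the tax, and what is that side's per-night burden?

Rewrite in direct form: qd = 423 − 2p and qs = 5p + 178.
Without the tax, 423 − 2p = 5p + 178 gives 7p = 245, so p* = 35 and q* = 353.
With the tax collected from buyers, demand (in seller-price terms) shifts: qd = 423 − 2(p + 24.5).
Solving gives q = 318 with buyers paying 52.5 and suppliers receiving 28 (the 24.5 wedge).
Per-night burden: buyers 17.5, suppliers 7.
Buyers take the larger share because demand is less price-elastic here (demand slope 2 vs supply slope 5).
The less price-elastic side of the market bears the larger share of a per-unit tax.

Buyers bear the larger share: 17.5 per night.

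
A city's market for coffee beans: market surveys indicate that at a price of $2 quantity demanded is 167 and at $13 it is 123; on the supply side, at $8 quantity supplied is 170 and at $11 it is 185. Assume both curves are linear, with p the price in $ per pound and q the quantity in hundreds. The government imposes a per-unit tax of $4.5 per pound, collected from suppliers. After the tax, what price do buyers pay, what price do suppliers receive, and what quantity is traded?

Buyers pay $7.5; suppliers receive $3; quantity = 145.

Demand slope: (123 − 167)/(13 − 2) = -4, so qd = 175 − 4p.
Supply slope: (185 − 170)/(11 − 8) = 5, so qs = 5p + 130.
Without the tax, 175 − 4p = 5p + 130 gives 9p = 45, so p* = $5 and q* = 155.
With the tax collected from suppliers, supply shifts: qs = 5(p − 4.5) + 130.
New equilibrium: buyers pay $7.5, suppliers receive $3, q = 145. (Wedge: pb − ps = 4.5.)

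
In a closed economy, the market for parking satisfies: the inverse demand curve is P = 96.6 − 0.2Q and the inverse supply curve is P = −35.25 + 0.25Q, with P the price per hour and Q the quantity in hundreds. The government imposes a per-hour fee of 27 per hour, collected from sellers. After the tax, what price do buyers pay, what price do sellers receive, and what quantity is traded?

Buyers pay 50; sellers receive 23; quantity = 233.

Inverting to Q(P) form: Qd = 483 − 5P; Qs = 4P + 141.
Without the tax, 483 − 5P = 4P + 141 gives 9P = 342, so P* = 38 and Q* = 293.
With the tax collected from sellers, supply shifts: Qs = 4(P − 27) + 141.
New equilibrium: buyers pay 50, sellers receive 23, Q = 233. (Wedge: Pb − Ps = 27.)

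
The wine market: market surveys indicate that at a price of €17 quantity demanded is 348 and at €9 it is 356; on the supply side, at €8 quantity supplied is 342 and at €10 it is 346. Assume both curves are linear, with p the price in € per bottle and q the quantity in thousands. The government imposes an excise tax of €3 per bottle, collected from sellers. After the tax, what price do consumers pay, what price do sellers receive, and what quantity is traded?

Demand slope: (356 − 348)/(9 − 17) = -1, so qd = 365 − p.
Supply slope: (346 − 342)/(10 − 8) = 2, so qs = 2p + 326.
Without the tax, 365 − p = 2p + 326 gives 3p = 39, so p* = €13 and q* = 352.
With the tax collected from sellers, supply shifts: qs = 2(p − 3) + 326.
Solving gives q = 350 with consumers paying €15 and sellers receiving €12 (the €3 wedge).

Consumers pay €15; sellers receive €12; quantity = 350.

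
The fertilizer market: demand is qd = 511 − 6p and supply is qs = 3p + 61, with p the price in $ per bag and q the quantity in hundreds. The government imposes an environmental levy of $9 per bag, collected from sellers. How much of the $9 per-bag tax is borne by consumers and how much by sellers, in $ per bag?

Consumers bear $3 per bag; sellers bear $6 per bag.

Without the tax, 511 − 6p = 3p + 61 gives 9p = 450, so p* = $50 and q* = 211.
With the tax collected from sellers, supply shifts: qs = 3(p − 9) + 61.
New equilibrium: consumers pay $53, sellers receive $44, q = 193. (Wedge: pb − ps = 9.)
Burden on consumers: $3; on sellers: $6. (They sum to $9.)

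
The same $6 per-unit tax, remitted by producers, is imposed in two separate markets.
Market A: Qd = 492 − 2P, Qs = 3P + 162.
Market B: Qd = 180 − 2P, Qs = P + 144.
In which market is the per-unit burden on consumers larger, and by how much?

Market A: pre-tax P* = $66, Q* = 360; post-tax Q = 352.8; per-unit burden on consumers = $3.6.
Market B: pre-tax P* = $12, Q* = 156; post-tax Q = 152; per-unit burden on consumers = $2.
Difference: $3.6 vs $2 → market A is larger by $1.6.

Market A, by $1.6.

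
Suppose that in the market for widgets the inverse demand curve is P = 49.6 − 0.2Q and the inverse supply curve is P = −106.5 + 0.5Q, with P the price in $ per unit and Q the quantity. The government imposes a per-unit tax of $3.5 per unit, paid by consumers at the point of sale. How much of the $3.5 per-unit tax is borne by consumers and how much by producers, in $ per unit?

Inverting to Q(P) form: Qd = 248 − 5P; Qs = 2P + 213.
Without the tax, 248 − 5P = 2P + 213 gives 7P = 35, so P* = $5 and Q* = 223.
With the tax collected from consumers, demand (in seller-price terms) shifts: Qd = 248 − 5(P + 3.5).
New equilibrium: consumers pay $6, producers receive $2.5, Q = 218. (Wedge: Pb − Ps = 3.5.)
Burden on consumers: $1; on producers: $2.5. (They sum to $3.5.)

Consumers bear $1 per unit; producers bear $2.5 per unit.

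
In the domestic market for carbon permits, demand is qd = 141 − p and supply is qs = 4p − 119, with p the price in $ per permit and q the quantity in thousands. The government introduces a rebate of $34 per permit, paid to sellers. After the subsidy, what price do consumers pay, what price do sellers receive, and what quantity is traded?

Consumers pay $24.8; sellers receive $58.8; quantity = 116.2.

Without the subsidy, 141 − p = 4p − 119 gives 5p = 260, so p* = $52 and q* = 89.
With a per-unit subsidy paid to sellers, each receives p + 34 per unit sold, so supply becomes qs = 4(p + 34) − 119.
Solving gives q = 116.2 with consumers paying $24.8 and sellers receiving $58.8 (the $34 wedge).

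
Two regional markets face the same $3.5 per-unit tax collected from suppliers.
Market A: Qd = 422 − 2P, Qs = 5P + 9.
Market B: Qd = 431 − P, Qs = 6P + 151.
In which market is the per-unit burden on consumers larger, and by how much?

Market A: pre-tax P* = $59, Q* = 304; post-tax Q = 299; per-unit burden on consumers = $2.5.
Market B: pre-tax P* = $40, Q* = 391; post-tax Q = 388; per-unit burden on consumers = $3.
Difference: $2.5 vs $3 → market B is larger by $0.5.

Market B, by $0.5.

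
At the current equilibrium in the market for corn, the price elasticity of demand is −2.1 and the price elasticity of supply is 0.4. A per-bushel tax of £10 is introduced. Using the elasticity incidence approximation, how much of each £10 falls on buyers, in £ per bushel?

Buyers bear ≈ £1.6 per bushel.

Incidence ratio: buyers' share ≈ εs / (εs + |εd|) = 0.4 / (0.4 + 2.1) = 0.16.
So buyers bear ≈ 0.16 × £10 = £1.6; sellers bear £8.4.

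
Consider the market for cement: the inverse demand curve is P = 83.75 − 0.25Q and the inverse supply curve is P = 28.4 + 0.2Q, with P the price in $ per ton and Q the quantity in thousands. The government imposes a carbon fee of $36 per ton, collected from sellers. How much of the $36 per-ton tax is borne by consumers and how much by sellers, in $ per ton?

Inverting to Q(P) form: Qd = 335 − 4P; Qs = 5P − 142.
Before the tax: set 335 − 4P = 5P − 142 → P* = $53, Q* = 123.
With the tax collected from sellers, supply shifts: Qs = 5(P − 36) − 142.
New equilibrium: consumers pay $73, sellers receive $37, Q = 43. (Wedge: Pb − Ps = 36.)
Burden on consumers: $20; on sellers: $16. (They sum to $36.)

Consumers bear $20 per ton; sellers bear $16 per ton.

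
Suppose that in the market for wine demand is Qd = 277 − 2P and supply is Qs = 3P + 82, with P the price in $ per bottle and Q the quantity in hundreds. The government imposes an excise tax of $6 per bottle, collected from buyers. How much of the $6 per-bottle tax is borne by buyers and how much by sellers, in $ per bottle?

Without the tax, 277 − 2P = 3P + 82 gives 5P = 195, so P* = $39 and Q* = 199.
With the tax collected from buyers, demand (in seller-price terms) shifts: Qd = 277 − 2(P + 6).
Solving gives Q = 191.8 with buyers paying $42.6 and sellers receiving $36.6 (the $6 wedge).
Burden on buyers: $3.6; on sellers: $2.4. (They sum to $6.)
The less price-elastic side of the market bears the larger share of a per-unit tax.

Buyers bear $3.6 per bottle; sellers bear $2.4 per bottle.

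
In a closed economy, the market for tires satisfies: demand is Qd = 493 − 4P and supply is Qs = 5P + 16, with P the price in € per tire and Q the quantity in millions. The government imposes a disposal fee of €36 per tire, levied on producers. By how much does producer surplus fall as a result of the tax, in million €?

Without the tax, 493 − 4P = 5P + 16 gives 9P = 477, so P* = €53 and Q* = 281.
With the tax collected from producers, supply shifts: Qs = 5(P − 36) + 16.
New equilibrium: consumers pay €73, producers receive €37, Q = 201. (Wedge: Pb − Ps = 36.)
ΔPS is the trapezoid between Q = 201 and Q = 281 of height €16: ½ · (281 + 201) · 16 = €3856.

Producer surplus falls by €3856 million.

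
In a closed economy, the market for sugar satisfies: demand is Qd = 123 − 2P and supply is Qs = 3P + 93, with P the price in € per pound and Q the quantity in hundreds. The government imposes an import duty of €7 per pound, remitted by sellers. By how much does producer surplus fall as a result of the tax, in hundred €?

Producer surplus falls by €299.04 hundred.

Before the tax: set 123 − 2P = 3P + 93 → P* = €6, Q* = 111.
With the tax collected from sellers, supply shifts: Qs = 3(P − 7) + 93.
Solving gives Q = 102.6 with buyers paying €10.2 and sellers receiving €3.2 (the €7 wedge).
ΔPS is the trapezoid between Q = 102.6 and Q = 111 of height €2.8: ½ · (111 + 102.6) · 2.8 = €299.04.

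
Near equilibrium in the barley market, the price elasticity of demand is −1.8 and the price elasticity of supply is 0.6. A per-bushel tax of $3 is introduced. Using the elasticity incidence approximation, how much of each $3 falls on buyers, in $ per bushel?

Buyers bear ≈ $0.75 per bushel.

Incidence ratio: buyers' share ≈ εs / (εs + |εd|) = 0.6 / (0.6 + 1.8) = 0.25.
So buyers bear ≈ 0.25 × $3 = $0.75; producers bear $2.25.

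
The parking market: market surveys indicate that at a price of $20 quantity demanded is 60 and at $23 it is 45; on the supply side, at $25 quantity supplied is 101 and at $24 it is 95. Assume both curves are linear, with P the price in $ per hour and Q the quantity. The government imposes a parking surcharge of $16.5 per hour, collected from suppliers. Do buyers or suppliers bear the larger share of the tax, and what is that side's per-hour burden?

Buyers bear the larger share: $9 per hour.

Demand slope: (45 − 60)/(23 − 20) = -5, so Qd = 160 − 5P.
Supply slope: (95 − 101)/(24 − 25) = 6, so Qs = 6P − 49.
Without the tax, 160 − 5P = 6P − 49 gives 11P = 209, so P* = $19 and Q* = 65.
With the tax collected from suppliers, supply shifts: Qs = 6(P − 16.5) − 49.
New equilibrium: buyers pay $28, suppliers receive $11.5, Q = 20. (Wedge: Pb − Ps = 16.5.)
Per-hour burden: buyers $9, suppliers $7.5.
Buyers take the larger share because demand is less price-elastic here (demand slope 5 vs supply slope 6).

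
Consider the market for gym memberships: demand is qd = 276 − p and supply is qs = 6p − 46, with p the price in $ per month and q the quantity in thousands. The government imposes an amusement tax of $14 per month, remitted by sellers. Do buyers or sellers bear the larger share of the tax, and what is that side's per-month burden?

Buyers bear the larger share: $12 per month.

Without the tax, 276 − p = 6p − 46 gives 7p = 322, so p* = $46 and q* = 230.
With the tax collected from sellers, supply shifts: qs = 6(p − 14) − 46.
New equilibrium: buyers pay $58, sellers receive $44, q = 218. (Wedge: pb − ps = 14.)
Per-month burden: buyers $12, sellers $2.
Buyers take the larger share because demand is less price-elastic here (demand slope 1 vs supply slope 6).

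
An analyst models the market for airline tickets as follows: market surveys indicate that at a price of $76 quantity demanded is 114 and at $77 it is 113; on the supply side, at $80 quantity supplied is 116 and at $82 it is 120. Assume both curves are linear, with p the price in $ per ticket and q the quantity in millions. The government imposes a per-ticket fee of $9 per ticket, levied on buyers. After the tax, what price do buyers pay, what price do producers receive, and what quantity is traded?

Demand slope: (113 − 114)/(77 − 76) = -1, so qd = 190 − p.
Supply slope: (120 − 116)/(82 − 80) = 2, so qs = 2p − 44.
Without the tax, 190 − p = 2p − 44 gives 3p = 234, so p* = $78 and q* = 112.
With the tax collected from buyers, demand (in seller-price terms) shifts: qd = 190 − (p + 9).
New equilibrium: buyers pay $84, producers receive $75, q = 106. (Wedge: pb − ps = 9.)

Buyers pay $84; producers receive $75; quantity = 106.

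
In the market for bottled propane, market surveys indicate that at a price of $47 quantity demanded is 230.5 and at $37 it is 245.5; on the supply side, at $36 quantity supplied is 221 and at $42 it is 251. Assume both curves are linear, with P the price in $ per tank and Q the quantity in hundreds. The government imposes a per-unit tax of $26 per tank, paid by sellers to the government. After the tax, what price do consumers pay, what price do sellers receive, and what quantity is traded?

Consumers pay $60; sellers receive $34; quantity = 211.

Demand slope: (245.5 − 230.5)/(37 − 47) = -1.5, so Qd = 301 − 1.5P.
Supply slope: (251 − 221)/(42 − 36) = 5, so Qs = 5P + 41.
Without the tax, 301 − 1.5P = 5P + 41 gives 6.5P = 260, so P* = $40 and Q* = 241.
With the tax collected from sellers, supply shifts: Qs = 5(P − 26) + 41.
Solving gives Q = 211 with consumers paying $60 and sellers receiving $34 (the $26 wedge).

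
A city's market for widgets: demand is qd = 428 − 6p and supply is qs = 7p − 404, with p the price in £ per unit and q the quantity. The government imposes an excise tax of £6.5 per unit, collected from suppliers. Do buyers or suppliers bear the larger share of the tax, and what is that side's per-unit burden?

Without the tax, 428 − 6p = 7p − 404 gives 13p = 832, so p* = £64 and q* = 44.
With the tax collected from suppliers, supply shifts: qs = 7(p − 6.5) − 404.
New equilibrium: buyers pay £67.5, suppliers receive £61, q = 23. (Wedge: pb − ps = 6.5.)
Per-unit burden: buyers £3.5, suppliers £3.
Buyers take the larger share because demand is less price-elastic here (demand slope 6 vs supply slope 7).
The less price-elastic side of the market bears the larger share of a per-unit tax.

Buyers bear the larger share: £3.5 per unit.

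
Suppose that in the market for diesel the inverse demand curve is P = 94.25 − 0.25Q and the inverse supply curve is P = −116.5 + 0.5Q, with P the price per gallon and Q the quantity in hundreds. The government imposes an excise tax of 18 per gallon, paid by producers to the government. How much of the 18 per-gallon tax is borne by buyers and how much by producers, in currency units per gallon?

Buyers bear 6 per gallon; producers bear 12 per gallon.

Inverting to Q(P) form: Qd = 377 − 4P; Qs = 2P + 233.
Without the tax, 377 − 4P = 2P + 233 gives 6P = 144, so P* = 24 and Q* = 281.
With the tax collected from producers, supply shifts: Qs = 2(P − 18) + 233.
New equilibrium: buyers pay 30, producers receive 12, Q = 257. (Wedge: Pb − Ps = 18.)
Burden on buyers: 6; on producers: 12. (They sum to 18.)
The less price-elastic side of the market bears the larger share of a per-unit tax.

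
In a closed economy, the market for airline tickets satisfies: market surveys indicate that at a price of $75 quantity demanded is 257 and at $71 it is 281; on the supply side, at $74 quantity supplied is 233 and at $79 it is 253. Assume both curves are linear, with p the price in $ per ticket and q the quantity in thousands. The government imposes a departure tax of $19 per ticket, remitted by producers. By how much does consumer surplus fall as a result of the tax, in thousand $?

Demand slope: (281 − 257)/(71 − 75) = -6, so qd = 707 − 6p.
Supply slope: (253 − 233)/(79 − 74) = 4, so qs = 4p − 63.
Before the tax: set 707 − 6p = 4p − 63 → p* = $77, q* = 245.
With the tax collected from producers, supply shifts: qs = 4(p − 19) − 63.
Solving gives q = 199.4 with buyers paying $84.6 and producers receiving $65.6 (the $19 wedge).
ΔCS is the trapezoid between Q = 199.4 and Q = 245 of height $7.6: ½ · (245 + 199.4) · 7.6 = $1688.72.

Consumer surplus falls by $1688.72 thousand.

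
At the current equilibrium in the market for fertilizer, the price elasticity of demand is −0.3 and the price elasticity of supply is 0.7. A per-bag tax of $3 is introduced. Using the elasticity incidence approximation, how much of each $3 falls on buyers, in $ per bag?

Buyers bear ≈ $2.1 per bag.

Incidence ratio: buyers' share ≈ εs / (εs + |εd|) = 0.7 / (0.7 + 0.3) = 0.7.
So buyers bear ≈ 0.7 × $3 = $2.1; suppliers bear $0.9.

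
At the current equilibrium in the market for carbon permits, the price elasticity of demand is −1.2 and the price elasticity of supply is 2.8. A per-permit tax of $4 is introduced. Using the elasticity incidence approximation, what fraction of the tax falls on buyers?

Incidence ratio: buyers' share ≈ εs / (εs + |εd|) = 2.8 / (2.8 + 1.2) = 0.7.
Supply is the more elastic side, so buyers bear the larger share.

Buyers' share ≈ 0.7.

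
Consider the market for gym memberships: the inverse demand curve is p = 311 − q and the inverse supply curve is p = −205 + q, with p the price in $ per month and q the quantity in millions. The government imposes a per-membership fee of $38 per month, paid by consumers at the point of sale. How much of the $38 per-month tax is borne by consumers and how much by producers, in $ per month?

Consumers bear $19 per month; producers bear $19 per month.

Inverting to q(p) form: qd = 311 − p; qs = p + 205.
Without the tax, 311 − p = p + 205 gives 2p = 106, so p* = $53 and q* = 258.
With the tax collected from consumers, demand (in seller-price terms) shifts: qd = 311 − (p + 38).
New equilibrium: consumers pay $72, producers receive $34, q = 239. (Wedge: pb − ps = 38.)
Burden on consumers: $19; on producers: $19. (They sum to $38.)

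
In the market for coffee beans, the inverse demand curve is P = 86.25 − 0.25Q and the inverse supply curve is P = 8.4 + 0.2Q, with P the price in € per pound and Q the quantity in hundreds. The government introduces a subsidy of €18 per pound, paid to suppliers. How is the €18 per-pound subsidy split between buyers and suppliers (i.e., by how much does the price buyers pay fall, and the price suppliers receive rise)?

Buyers gain €10 per pound; suppliers gain €8 per pound.

Rewrite in direct form: Qd = 345 − 4P and Qs = 5P − 42.
Without the subsidy, 345 − 4P = 5P − 42 gives 9P = 387, so P* = €43 and Q* = 173.
With a per-unit subsidy paid to suppliers, each receives P + 18 per unit sold, so supply becomes Qs = 5(P + 18) − 42.
Solving gives Q = 213 with buyers paying €33 and suppliers receiving €51 (the €18 wedge).
Gain to buyers: €10; to suppliers: €8. (They sum to €18.)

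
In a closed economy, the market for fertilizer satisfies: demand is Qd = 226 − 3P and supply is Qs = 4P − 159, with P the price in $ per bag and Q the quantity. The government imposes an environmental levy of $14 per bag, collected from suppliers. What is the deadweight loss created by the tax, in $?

Without the tax, 226 − 3P = 4P − 159 gives 7P = 385, so P* = $55 and Q* = 61.
With the tax collected from suppliers, supply shifts: Qs = 4(P − 14) − 159.
New equilibrium: buyers pay $63, suppliers receive $49, Q = 37. (Wedge: Pb − Ps = 14.)
Quantity falls by |ΔQ| = |61 − 37| = 24.
DWL = ½ · t · |ΔQ| = ½ · 14 · 24 = $168.

Deadweight loss = $168.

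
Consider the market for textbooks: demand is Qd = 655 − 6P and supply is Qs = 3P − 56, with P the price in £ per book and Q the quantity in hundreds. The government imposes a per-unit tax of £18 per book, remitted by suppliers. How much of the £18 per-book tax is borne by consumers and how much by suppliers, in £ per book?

Before the tax: set 655 − 6P = 3P − 56 → P* = £79, Q* = 181.
With the tax collected from suppliers, supply shifts: Qs = 3(P − 18) − 56.
New equilibrium: consumers pay £85, suppliers receive £67, Q = 145. (Wedge: Pb − Ps = 18.)
Burden on consumers: £6; on suppliers: £12. (They sum to £18.)

Consumers bear £6 per book; suppliers bear £12 per book.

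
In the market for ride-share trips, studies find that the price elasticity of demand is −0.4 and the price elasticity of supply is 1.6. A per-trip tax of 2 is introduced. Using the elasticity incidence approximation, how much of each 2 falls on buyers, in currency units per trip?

Incidence ratio: buyers' share ≈ εs / (εs + |εd|) = 1.6 / (1.6 + 0.4) = 0.8.
So buyers bear ≈ 0.8 × 2 = 1.6; sellers bear 0.4.

Buyers bear ≈ 1.6 per trip.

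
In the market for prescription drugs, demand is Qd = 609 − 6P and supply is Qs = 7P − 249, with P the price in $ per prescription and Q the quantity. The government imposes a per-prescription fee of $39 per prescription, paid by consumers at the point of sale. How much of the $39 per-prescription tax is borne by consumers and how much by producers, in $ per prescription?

Consumers bear $21 per prescription; producers bear $18 per prescription.

Before the tax: set 609 − 6P = 7P − 249 → P* = $66, Q* = 213.
With the tax collected from consumers, demand (in seller-price terms) shifts: Qd = 609 − 6(P + 39).
New equilibrium: consumers pay $87, producers receive $48, Q = 87. (Wedge: Pb − Ps = 39.)
Burden on consumers: $21; on producers: $18. (They sum to $39.)
The less price-elastic side of the market bears the larger share of a per-unit tax.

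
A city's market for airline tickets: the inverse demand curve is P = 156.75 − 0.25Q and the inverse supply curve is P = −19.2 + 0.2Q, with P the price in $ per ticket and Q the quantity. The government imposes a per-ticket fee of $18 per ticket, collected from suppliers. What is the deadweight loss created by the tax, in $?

Deadweight loss = $360.

Rewrite in direct form: Qd = 627 − 4P and Qs = 5P + 96.
Without the tax, 627 − 4P = 5P + 96 gives 9P = 531, so P* = $59 and Q* = 391.
With the tax collected from suppliers, supply shifts: Qs = 5(P − 18) + 96.
Solving gives Q = 351 with consumers paying $69 and suppliers receiving $51 (the $18 wedge).
Quantity falls by |ΔQ| = |391 − 351| = 40.
DWL = ½ · t · |ΔQ| = ½ · 18 · 40 = $360.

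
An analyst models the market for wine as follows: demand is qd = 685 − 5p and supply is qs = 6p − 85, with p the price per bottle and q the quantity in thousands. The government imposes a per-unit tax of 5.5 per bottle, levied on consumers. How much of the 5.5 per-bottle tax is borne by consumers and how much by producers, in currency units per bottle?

Without the tax, 685 − 5p = 6p − 85 gives 11p = 770, so p* = 70 and q* = 335.
With the tax collected from consumers, demand (in seller-price terms) shifts: qd = 685 − 5(p + 5.5).
Solving gives q = 320 with consumers paying 73 and producers receiving 67.5 (the 5.5 wedge).
Burden on consumers: 3; on producers: 2.5. (They sum to 5.5.)
The less price-elastic side of the market bears the larger share of a per-unit tax.

Consumers bear 3 per bottle; producers bear 2.5 per bottle.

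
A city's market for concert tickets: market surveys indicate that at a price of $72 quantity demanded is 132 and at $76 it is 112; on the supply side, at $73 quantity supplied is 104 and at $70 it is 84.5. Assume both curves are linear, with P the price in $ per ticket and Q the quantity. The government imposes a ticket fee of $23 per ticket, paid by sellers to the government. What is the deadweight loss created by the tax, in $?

Demand slope: (112 − 132)/(76 − 72) = -5, so Qd = 492 − 5P.
Supply slope: (84.5 − 104)/(70 − 73) = 6.5, so Qs = 6.5P − 370.5.
Without the tax, 492 − 5P = 6.5P − 370.5 gives 11.5P = 862.5, so P* = $75 and Q* = 117.
With the tax collected from sellers, supply shifts: Qs = 6.5(P − 23) − 370.5.
New equilibrium: consumers pay $88, sellers receive $65, Q = 52. (Wedge: Pb − Ps = 23.)
Quantity falls by |ΔQ| = |117 − 52| = 65.
DWL = ½ · t · |ΔQ| = ½ · 23 · 65 = $747.5.

Deadweight loss = $747.5.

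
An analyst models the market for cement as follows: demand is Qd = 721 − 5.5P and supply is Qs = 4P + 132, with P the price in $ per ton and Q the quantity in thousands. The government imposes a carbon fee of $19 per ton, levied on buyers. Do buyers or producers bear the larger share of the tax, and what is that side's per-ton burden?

Producers bear the larger share: $11 per ton.

Before the tax: set 721 − 5.5P = 4P + 132 → P* = $62, Q* = 380.
With the tax collected from buyers, demand (in seller-price terms) shifts: Qd = 721 − 5.5(P + 19).
Solving gives Q = 336 with buyers paying $70 and producers receiving $51 (the $19 wedge).
Per-ton burden: buyers $8, producers $11.
Producers take the larger share because supply is less price-elastic here (demand slope 5.5 vs supply slope 4).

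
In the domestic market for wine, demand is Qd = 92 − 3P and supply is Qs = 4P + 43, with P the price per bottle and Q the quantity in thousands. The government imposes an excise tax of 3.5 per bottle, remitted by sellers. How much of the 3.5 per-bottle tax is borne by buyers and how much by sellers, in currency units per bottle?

Without the tax, 92 − 3P = 4P + 43 gives 7P = 49, so P* = 7 and Q* = 71.
With the tax collected from sellers, supply shifts: Qs = 4(P − 3.5) + 43.
Solving gives Q = 65 with buyers paying 9 and sellers receiving 5.5 (the 3.5 wedge).
Burden on buyers: 2; on sellers: 1.5. (They sum to 3.5.)
The less price-elastic side of the market bears the larger share of a per-unit tax.

Buyers bear 2 per bottle; sellers bear 1.5 per bottle.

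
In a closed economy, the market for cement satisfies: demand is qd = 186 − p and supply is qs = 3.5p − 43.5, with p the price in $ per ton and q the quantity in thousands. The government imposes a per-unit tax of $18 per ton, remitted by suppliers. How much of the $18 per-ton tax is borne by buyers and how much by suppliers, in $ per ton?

Before the tax: set 186 − p = 3.5p − 43.5 → p* = $51, q* = 135.
With the tax collected from suppliers, supply shifts: qs = 3.5(p − 18) − 43.5.
Solving gives q = 121 with buyers paying $65 and suppliers receiving $47 (the $18 wedge).
Burden on buyers: $14; on suppliers: $4. (They sum to $18.)
The less price-elastic side of the market bears the larger share of a per-unit tax.

Buyers bear $14 per ton; suppliers bear $4 per ton.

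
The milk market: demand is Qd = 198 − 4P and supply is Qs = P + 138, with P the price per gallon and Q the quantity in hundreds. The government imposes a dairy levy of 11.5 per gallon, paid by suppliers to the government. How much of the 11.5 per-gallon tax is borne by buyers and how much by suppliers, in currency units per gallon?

Without the tax, 198 − 4P = P + 138 gives 5P = 60, so P* = 12 and Q* = 150.
With the tax collected from suppliers, supply shifts: Qs = (P − 11.5) + 138.
Solving gives Q = 140.8 with buyers paying 14.3 and suppliers receiving 2.8 (the 11.5 wedge).
Burden on buyers: 2.3; on suppliers: 9.2. (They sum to 11.5.)

Buyers bear 2.3 per gallon; suppliers bear 9.2 per gallon.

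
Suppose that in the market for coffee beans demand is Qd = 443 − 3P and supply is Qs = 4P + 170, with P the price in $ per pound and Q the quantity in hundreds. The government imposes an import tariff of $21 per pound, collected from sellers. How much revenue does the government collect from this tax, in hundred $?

Tax revenue = $6090 hundred.

Without the tax, 443 − 3P = 4P + 170 gives 7P = 273, so P* = $39 and Q* = 326.
With the tax collected from sellers, supply shifts: Qs = 4(P − 21) + 170.
Solving gives Q = 290 with consumers paying $51 and sellers receiving $30 (the $21 wedge).
Revenue = t · Q = 21 · 290 = $6090.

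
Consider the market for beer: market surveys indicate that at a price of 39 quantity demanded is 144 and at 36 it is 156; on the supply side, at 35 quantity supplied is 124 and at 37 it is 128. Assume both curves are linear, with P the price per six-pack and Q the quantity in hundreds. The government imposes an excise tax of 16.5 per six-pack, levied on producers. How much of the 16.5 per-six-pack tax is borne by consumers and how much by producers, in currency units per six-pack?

Consumers bear 5.5 per six-pack; producers bear 11 per six-pack.

Demand slope: (156 − 144)/(36 − 39) = -4, so Qd = 300 − 4P.
Supply slope: (128 − 124)/(37 − 35) = 2, so Qs = 2P + 54.
Before the tax: set 300 − 4P = 2P + 54 → P* = 41, Q* = 136.
With the tax collected from producers, supply shifts: Qs = 2(P − 16.5) + 54.
Solving gives Q = 114 with consumers paying 46.5 and producers receiving 30 (the 16.5 wedge).
Burden on consumers: 5.5; on producers: 11. (They sum to 16.5.)
The less price-elastic side of the market bears the larger share of a per-unit tax.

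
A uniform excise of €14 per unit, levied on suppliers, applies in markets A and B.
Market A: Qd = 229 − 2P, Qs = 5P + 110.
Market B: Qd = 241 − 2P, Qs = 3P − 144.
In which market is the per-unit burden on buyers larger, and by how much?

Market A: pre-tax P* = €17, Q* = 195; post-tax Q = 175; per-unit burden on buyers = €10.
Market B: pre-tax P* = €77, Q* = 87; post-tax Q = 70.2; per-unit burden on buyers = €8.4.
Difference: €10 vs €8.4 → market A is larger by €1.6.

Market A, by €1.6.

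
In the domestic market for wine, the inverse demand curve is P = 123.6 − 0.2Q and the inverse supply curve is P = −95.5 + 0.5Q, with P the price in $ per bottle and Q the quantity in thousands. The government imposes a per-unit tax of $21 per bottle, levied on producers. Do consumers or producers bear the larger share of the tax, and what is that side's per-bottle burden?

Rewrite in direct form: Qd = 618 − 5P and Qs = 2P + 191.
Before the tax: set 618 − 5P = 2P + 191 → P* = $61, Q* = 313.
With the tax collected from producers, supply shifts: Qs = 2(P − 21) + 191.
New equilibrium: consumers pay $67, producers receive $46, Q = 283. (Wedge: Pb − Ps = 21.)
Per-bottle burden: consumers $6, producers $15.
Producers take the larger share because supply is less price-elastic here (demand slope 5 vs supply slope 2).

Producers bear the larger share: $15 per bottle.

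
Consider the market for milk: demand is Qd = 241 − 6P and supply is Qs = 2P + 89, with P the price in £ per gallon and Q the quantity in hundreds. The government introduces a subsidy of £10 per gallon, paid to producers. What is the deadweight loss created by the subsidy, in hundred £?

Without the subsidy, 241 − 6P = 2P + 89 gives 8P = 152, so P* = £19 and Q* = 127.
With a per-unit subsidy paid to producers, each receives P + 10 per unit sold, so supply becomes Qs = 2(P + 10) + 89.
New equilibrium: consumers pay £16.5, producers receive £26.5, Q = 142. (Wedge: Pb − Ps = −10.)
Quantity rises by |ΔQ| = |127 − 142| = 15.
DWL = ½ · t · |ΔQ| = ½ · 10 · 15 = £75.

Deadweight loss = £75 hundred.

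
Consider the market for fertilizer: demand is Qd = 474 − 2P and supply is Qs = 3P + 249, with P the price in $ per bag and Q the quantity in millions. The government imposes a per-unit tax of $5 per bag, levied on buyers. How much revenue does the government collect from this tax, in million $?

Tax revenue = $1890 million.

Without the tax, 474 − 2P = 3P + 249 gives 5P = 225, so P* = $45 and Q* = 384.
With the tax collected from buyers, demand (in seller-price terms) shifts: Qd = 474 − 2(P + 5).
New equilibrium: buyers pay $48, sellers receive $43, Q = 378. (Wedge: Pb − Ps = 5.)
Revenue = t · Q = 5 · 378 = $1890.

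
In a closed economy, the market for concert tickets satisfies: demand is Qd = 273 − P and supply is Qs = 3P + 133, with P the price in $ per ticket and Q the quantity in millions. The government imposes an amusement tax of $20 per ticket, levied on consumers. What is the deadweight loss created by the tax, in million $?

Without the tax, 273 − P = 3P + 133 gives 4P = 140, so P* = $35 and Q* = 238.
With the tax collected from consumers, demand (in seller-price terms) shifts: Qd = 273 − (P + 20).
New equilibrium: consumers pay $50, sellers receive $30, Q = 223. (Wedge: Pb − Ps = 20.)
Quantity falls by |ΔQ| = |238 − 223| = 15.
DWL = ½ · t · |ΔQ| = ½ · 20 · 15 = $150.

Deadweight loss = $150 million.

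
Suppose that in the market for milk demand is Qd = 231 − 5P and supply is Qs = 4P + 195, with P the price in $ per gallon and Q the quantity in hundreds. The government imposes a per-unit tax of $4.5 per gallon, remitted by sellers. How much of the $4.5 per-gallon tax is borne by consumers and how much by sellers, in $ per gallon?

Before the tax: set 231 − 5P = 4P + 195 → P* = $4, Q* = 211.
With the tax collected from sellers, supply shifts: Qs = 4(P − 4.5) + 195.
New equilibrium: consumers pay $6, sellers receive $1.5, Q = 201. (Wedge: Pb − Ps = 4.5.)
Burden on consumers: $2; on sellers: $2.5. (They sum to $4.5.)

Consumers bear $2 per gallon; sellers bear $2.5 per gallon.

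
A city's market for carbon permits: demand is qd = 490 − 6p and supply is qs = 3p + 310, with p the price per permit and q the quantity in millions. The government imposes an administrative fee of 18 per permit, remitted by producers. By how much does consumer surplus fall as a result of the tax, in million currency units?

Before the tax: set 490 − 6p = 3p + 310 → p* = 20, q* = 370.
With the tax collected from producers, supply shifts: qs = 3(p − 18) + 310.
New equilibrium: buyers pay 26, producers receive 8, q = 334. (Wedge: pb − ps = 18.)
ΔCS is the trapezoid between Q = 334 and Q = 370 of height 6: ½ · (370 + 334) · 6 = 2112.

Consumer surplus falls by 2112 million.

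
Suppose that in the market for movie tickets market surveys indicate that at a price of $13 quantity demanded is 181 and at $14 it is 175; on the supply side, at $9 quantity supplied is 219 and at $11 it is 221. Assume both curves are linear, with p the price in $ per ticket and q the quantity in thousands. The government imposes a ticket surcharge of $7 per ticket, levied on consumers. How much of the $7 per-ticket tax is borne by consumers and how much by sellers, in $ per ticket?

Demand slope: (175 − 181)/(14 − 13) = -6, so qd = 259 − 6p.
Supply slope: (221 − 219)/(11 − 9) = 1, so qs = p + 210.
Before the tax: set 259 − 6p = p + 210 → p* = $7, q* = 217.
With the tax collected from consumers, demand (in seller-price terms) shifts: qd = 259 − 6(p + 7).
New equilibrium: consumers pay $8, sellers receive $1, q = 211. (Wedge: pb − ps = 7.)
Burden on consumers: $1; on sellers: $6. (They sum to $7.)

Consumers bear $1 per ticket; sellers bear $6 per ticket.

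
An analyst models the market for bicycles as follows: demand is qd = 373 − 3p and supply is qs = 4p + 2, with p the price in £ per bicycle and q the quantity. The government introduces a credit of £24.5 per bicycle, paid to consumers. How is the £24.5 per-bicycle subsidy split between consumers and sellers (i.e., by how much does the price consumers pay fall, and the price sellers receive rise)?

Before the subsidy: set 373 − 3p = 4p + 2 → p* = £53, q* = 214.
With a per-unit subsidy paid to consumers, each effectively pays p − 24.5, so demand becomes qd = 373 − 3(p − 24.5).
Solving gives q = 256 with consumers paying £39 and sellers receiving £63.5 (the £24.5 wedge).
Gain to consumers: £14; to sellers: £10.5. (They sum to £24.5.)

Consumers gain £14 per bicycle; sellers gain £10.5 per bicycle.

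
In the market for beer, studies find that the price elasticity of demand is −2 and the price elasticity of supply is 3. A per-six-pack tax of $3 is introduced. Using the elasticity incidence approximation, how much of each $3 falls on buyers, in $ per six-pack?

Incidence ratio: buyers' share ≈ εs / (εs + |εd|) = 3 / (3 + 2) = 0.6.
So buyers bear ≈ 0.6 × $3 = $1.8; suppliers bear $1.2.

Buyers bear ≈ $1.8 per six-pack.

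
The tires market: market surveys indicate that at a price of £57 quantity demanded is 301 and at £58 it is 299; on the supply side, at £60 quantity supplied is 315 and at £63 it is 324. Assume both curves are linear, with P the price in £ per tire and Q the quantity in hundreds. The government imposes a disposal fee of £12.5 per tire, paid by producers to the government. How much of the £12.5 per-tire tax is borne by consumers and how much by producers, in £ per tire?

Demand slope: (299 − 301)/(58 − 57) = -2, so Qd = 415 − 2P.
Supply slope: (324 − 315)/(63 − 60) = 3, so Qs = 3P + 135.
Before the tax: set 415 − 2P = 3P + 135 → P* = £56, Q* = 303.
With the tax collected from producers, supply shifts: Qs = 3(P − 12.5) + 135.
New equilibrium: consumers pay £63.5, producers receive £51, Q = 288. (Wedge: Pb − Ps = 12.5.)
Burden on consumers: £7.5; on producers: £5. (They sum to £12.5.)

Consumers bear £7.5 per tire; producers bear £5 per tire.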